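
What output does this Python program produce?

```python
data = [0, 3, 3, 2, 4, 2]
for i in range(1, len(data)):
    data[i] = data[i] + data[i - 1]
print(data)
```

i=1: data[1] = 3+0 = 3 → [0, 3, 3, 2, 4, 2]
i=2: data[2] = 3+3 = 6 → [0, 3, 6, 2, 4, 2]
i=3: data[3] = 2+6 = 8 → [0, 3, 6, 8, 4, 2]
i=4: data[4] = 4+8 = 12 → [0, 3, 6, 8, 12, 2]
i=5: data[5] = 2+12 = 14 → [0, 3, 6, 8, 12, 14]

[0, 3, 6, 8, 12, 14]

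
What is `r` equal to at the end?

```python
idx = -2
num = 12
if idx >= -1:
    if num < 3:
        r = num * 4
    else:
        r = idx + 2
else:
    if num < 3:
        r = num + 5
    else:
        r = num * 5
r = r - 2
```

58

idx=-2, num=12
idx >= -1 is False; num < 3 is False
→ r = num * 5 = 60
r = 60-2 = 58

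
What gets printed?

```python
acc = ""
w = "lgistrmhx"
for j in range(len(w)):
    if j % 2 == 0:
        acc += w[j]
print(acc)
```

litmx

j=0: add 'l' → 'l'
j=1: skip
j=2: add 'i' → 'li'
j=3: skip
j=4: add 't' → 'lit'
j=5: skip
j=6: add 'm' → 'litm'
j=7: skip
j=8: add 'x' → 'litmx'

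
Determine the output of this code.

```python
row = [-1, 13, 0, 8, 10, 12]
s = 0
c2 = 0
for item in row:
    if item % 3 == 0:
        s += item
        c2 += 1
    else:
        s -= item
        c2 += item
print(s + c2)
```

14

item=-1: not %3==0, s = 0-(-1) = 1; c2=-1
item=13: not %3==0, s = 1-13 = -12; c2=12
item=0: %3==0, s = (-12)+0 = -12; c2=13
item=8: not %3==0, s = (-12)-8 = -20; c2=21
item=10: not %3==0, s = (-20)-10 = -30; c2=31
item=12: %3==0, s = (-30)+12 = -18; c2=32
s+c2 = (-18)+32 = 14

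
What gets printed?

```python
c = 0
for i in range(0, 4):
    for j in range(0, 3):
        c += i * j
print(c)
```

18

i=0,j=0: c = 0+0 = 0
i=0,j=1: c = 0+0 = 0
i=0,j=2: c = 0+0 = 0
i=1,j=0: c = 0+0 = 0
i=1,j=1: c = 0+1 = 1
i=1,j=2: c = 1+2 = 3
i=2,j=0: c = 3+0 = 3
i=2,j=1: c = 3+2 = 5
i=2,j=2: c = 5+4 = 9
i=3,j=0: c = 9+0 = 9
i=3,j=1: c = 9+3 = 12
i=3,j=2: c = 12+6 = 18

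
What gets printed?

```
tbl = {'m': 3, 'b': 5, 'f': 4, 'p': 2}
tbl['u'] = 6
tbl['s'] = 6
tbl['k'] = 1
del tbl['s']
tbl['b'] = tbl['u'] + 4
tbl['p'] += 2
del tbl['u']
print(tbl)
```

tbl['u'] = 6 → {'m': 3, 'b': 5, 'f': 4, 'p': 2, 'u': 6}
tbl['s'] = 6 → {'m': 3, 'b': 5, 'f': 4, 'p': 2, 'u': 6, 's': 6}
tbl['k'] = 1 → {'m': 3, 'b': 5, 'f': 4, 'p': 2, 'u': 6, 's': 6, 'k': 1}
del 's' → {'m': 3, 'b': 5, 'f': 4, 'p': 2, 'u': 6, 'k': 1}
tbl['b'] = tbl['u']+4 = 10 → {'m': 3, 'b': 10, 'f': 4, 'p': 2, 'u': 6, 'k': 1}
tbl['p'] = 2+2 = 4 → {'m': 3, 'b': 10, 'f': 4, 'p': 4, 'u': 6, 'k': 1}
del 'u' → {'m': 3, 'b': 10, 'f': 4, 'p': 4, 'k': 1}

{'m': 3, 'b': 10, 'f': 4, 'p': 4, 'k': 1}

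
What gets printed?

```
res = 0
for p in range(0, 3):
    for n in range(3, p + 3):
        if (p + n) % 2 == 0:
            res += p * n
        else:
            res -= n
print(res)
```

p=1,n=3: even sum, res = 0+3 = 3
p=2,n=3: odd sum, res = 3-3 = 0
p=2,n=4: even sum, res = 0+8 = 8

8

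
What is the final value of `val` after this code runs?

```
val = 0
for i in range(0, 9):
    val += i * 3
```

i=0: val = 0+0*3 = 0
i=1: val = 0+1*3 = 3
i=2: val = 3+2*3 = 9
i=3: val = 9+3*3 = 18
i=4: val = 18+4*3 = 30
i=5: val = 30+5*3 = 45
i=6: val = 45+6*3 = 63
i=7: val = 63+7*3 = 84
i=8: val = 84+8*3 = 108

108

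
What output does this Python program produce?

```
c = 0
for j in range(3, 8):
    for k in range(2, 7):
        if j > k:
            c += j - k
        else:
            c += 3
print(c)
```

j=3,k=2: 3>2, c = 0+1 = 1
j=3,k=3: not 3>3, c = 1+3 = 4
j=3,k=4: not 3>4, c = 4+3 = 7
j=3,k=5: not 3>5, c = 7+3 = 10
j=3,k=6: not 3>6, c = 10+3 = 13
j=4,k=2: 4>2, c = 13+2 = 15
j=4,k=3: 4>3, c = 15+1 = 16
j=4,k=4: not 4>4, c = 16+3 = 19
j=4,k=5: not 4>5, c = 19+3 = 22
j=4,k=6: not 4>6, c = 22+3 = 25
j=5,k=2: 5>2, c = 25+3 = 28
j=5,k=3: 5>3, c = 28+2 = 30
j=5,k=4: 5>4, c = 30+1 = 31
j=5,k=5: not 5>5, c = 31+3 = 34
j=5,k=6: not 5>6, c = 34+3 = 37
j=6,k=2: 6>2, c = 37+4 = 41
j=6,k=3: 6>3, c = 41+3 = 44
j=6,k=4: 6>4, c = 44+2 = 46
j=6,k=5: 6>5, c = 46+1 = 47
j=6,k=6: not 6>6, c = 47+3 = 50
j=7,k=2: 7>2, c = 50+5 = 55
j=7,k=3: 7>3, c = 55+4 = 59
j=7,k=4: 7>4, c = 59+3 = 62
j=7,k=5: 7>5, c = 62+2 = 64
j=7,k=6: 7>6, c = 64+1 = 65

65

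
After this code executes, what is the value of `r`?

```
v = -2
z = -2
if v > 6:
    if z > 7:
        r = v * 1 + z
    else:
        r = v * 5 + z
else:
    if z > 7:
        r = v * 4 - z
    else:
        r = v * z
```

v=-2, z=-2
v > 6 is False; z > 7 is False
→ r = v * z = 4

4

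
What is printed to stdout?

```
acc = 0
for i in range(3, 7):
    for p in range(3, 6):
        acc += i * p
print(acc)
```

i=3,p=3: acc = 0+9 = 9
i=3,p=4: acc = 9+12 = 21
i=3,p=5: acc = 21+15 = 36
i=4,p=3: acc = 36+12 = 48
i=4,p=4: acc = 48+16 = 64
i=4,p=5: acc = 64+20 = 84
i=5,p=3: acc = 84+15 = 99
i=5,p=4: acc = 99+20 = 119
i=5,p=5: acc = 119+25 = 144
i=6,p=3: acc = 144+18 = 162
i=6,p=4: acc = 162+24 = 186
i=6,p=5: acc = 186+30 = 216

216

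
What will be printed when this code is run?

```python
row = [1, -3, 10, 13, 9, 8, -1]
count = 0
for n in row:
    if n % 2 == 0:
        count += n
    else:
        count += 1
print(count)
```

23

n=1: not even, count = 0+1 = 1
n=-3: not even, count = 1+1 = 2
n=10: even, count = 2+10 = 12
n=13: not even, count = 12+1 = 13
n=9: not even, count = 13+1 = 14
n=8: even, count = 14+8 = 22
n=-1: not even, count = 22+1 = 23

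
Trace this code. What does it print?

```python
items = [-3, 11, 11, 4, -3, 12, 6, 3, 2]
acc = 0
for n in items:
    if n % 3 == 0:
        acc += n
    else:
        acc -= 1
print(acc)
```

11

n=-3: %3==0, acc = 0+(-3) = -3
n=11: not %3==0, acc = (-3)-1 = -4
n=11: not %3==0, acc = (-4)-1 = -5
n=4: not %3==0, acc = (-5)-1 = -6
n=-3: %3==0, acc = (-6)+(-3) = -9
n=12: %3==0, acc = (-9)+12 = 3
n=6: %3==0, acc = 3+6 = 9
n=3: %3==0, acc = 9+3 = 12
n=2: not %3==0, acc = 12-1 = 11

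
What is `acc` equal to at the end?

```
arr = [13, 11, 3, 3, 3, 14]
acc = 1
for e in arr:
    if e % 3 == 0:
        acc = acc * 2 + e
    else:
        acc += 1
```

46

e=13: not %3==0, acc = 1+1 = 2
e=11: not %3==0, acc = 2+1 = 3
e=3: %3==0, acc = 3*2+3 = 9
e=3: %3==0, acc = 9*2+3 = 21
e=3: %3==0, acc = 21*2+3 = 45
e=14: not %3==0, acc = 45+1 = 46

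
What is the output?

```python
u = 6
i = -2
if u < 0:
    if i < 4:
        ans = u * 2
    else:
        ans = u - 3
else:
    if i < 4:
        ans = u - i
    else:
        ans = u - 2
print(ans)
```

8

u=6, i=-2
u < 0 is False; i < 4 is True
→ ans = u - i = 8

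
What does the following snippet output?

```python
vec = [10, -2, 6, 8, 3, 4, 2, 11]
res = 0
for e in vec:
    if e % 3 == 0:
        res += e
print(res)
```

9

e=10: not %3==0
e=-2: not %3==0
e=6: %3==0, res = 0+6 = 6
e=8: not %3==0
e=3: %3==0, res = 6+3 = 9
e=4: not %3==0
e=2: not %3==0
e=11: not %3==0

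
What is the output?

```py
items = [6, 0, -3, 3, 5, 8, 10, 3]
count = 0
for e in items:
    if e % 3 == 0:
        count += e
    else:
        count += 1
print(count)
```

12

e=6: %3==0, count = 0+6 = 6
e=0: %3==0, count = 6+0 = 6
e=-3: %3==0, count = 6+(-3) = 3
e=3: %3==0, count = 3+3 = 6
e=5: not %3==0, count = 6+1 = 7
e=8: not %3==0, count = 7+1 = 8
e=10: not %3==0, count = 8+1 = 9
e=3: %3==0, count = 9+3 = 12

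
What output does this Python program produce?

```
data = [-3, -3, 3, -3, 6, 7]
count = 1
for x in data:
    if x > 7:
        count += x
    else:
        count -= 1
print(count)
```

-5

x=-3: not >7, count = 1-1 = 0
x=-3: not >7, count = 0-1 = -1
x=3: not >7, count = (-1)-1 = -2
x=-3: not >7, count = (-2)-1 = -3
x=6: not >7, count = (-3)-1 = -4
x=7: not >7, count = (-4)-1 = -5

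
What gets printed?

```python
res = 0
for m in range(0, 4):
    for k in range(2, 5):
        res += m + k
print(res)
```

54

m=0,k=2: res = 0+2 = 2
m=0,k=3: res = 2+3 = 5
m=0,k=4: res = 5+4 = 9
m=1,k=2: res = 9+3 = 12
m=1,k=3: res = 12+4 = 16
m=1,k=4: res = 16+5 = 21
m=2,k=2: res = 21+4 = 25
m=2,k=3: res = 25+5 = 30
m=2,k=4: res = 30+6 = 36
m=3,k=2: res = 36+5 = 41
m=3,k=3: res = 41+6 = 47
m=3,k=4: res = 47+7 = 54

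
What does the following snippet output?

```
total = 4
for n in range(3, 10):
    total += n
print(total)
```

46

n=3: total = 4+3 = 7
n=4: total = 7+4 = 11
n=5: total = 11+5 = 16
n=6: total = 16+6 = 22
n=7: total = 22+7 = 29
n=8: total = 29+8 = 37
n=9: total = 37+9 = 46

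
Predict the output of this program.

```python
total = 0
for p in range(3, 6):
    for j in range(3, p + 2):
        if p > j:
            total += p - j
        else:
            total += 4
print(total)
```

p=3,j=3: not 3>3, total = 0+4 = 4
p=3,j=4: not 3>4, total = 4+4 = 8
p=4,j=3: 4>3, total = 8+1 = 9
p=4,j=4: not 4>4, total = 9+4 = 13
p=4,j=5: not 4>5, total = 13+4 = 17
p=5,j=3: 5>3, total = 17+2 = 19
p=5,j=4: 5>4, total = 19+1 = 20
p=5,j=5: not 5>5, total = 20+4 = 24
p=5,j=6: not 5>6, total = 24+4 = 28

28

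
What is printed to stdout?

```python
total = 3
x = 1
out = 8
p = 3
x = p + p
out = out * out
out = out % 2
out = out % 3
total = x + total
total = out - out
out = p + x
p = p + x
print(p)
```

9

x = 3+3 = 6
out = 8*8 = 64
out = 64%2 = 0
out = 0%3 = 0
total = 6+3 = 9
total = 0-0 = 0
out = 3+6 = 9
p = 3+6 = 9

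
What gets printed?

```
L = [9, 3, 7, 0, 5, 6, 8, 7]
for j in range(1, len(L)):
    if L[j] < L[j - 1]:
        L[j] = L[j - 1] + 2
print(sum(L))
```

j=1: 3<9, L[1] = 9+2 = 11 → [9, 11, 7, 0, 5, 6, 8, 7]
j=2: 7<11, L[2] = 11+2 = 13 → [9, 11, 13, 0, 5, 6, 8, 7]
j=3: 0<13, L[3] = 13+2 = 15 → [9, 11, 13, 15, 5, 6, 8, 7]
j=4: 5<15, L[4] = 15+2 = 17 → [9, 11, 13, 15, 17, 6, 8, 7]
j=5: 6<17, L[5] = 17+2 = 19 → [9, 11, 13, 15, 17, 19, 8, 7]
j=6: 8<19, L[6] = 19+2 = 21 → [9, 11, 13, 15, 17, 19, 21, 7]
j=7: 7<21, L[7] = 21+2 = 23 → [9, 11, 13, 15, 17, 19, 21, 23]
sum = 128

128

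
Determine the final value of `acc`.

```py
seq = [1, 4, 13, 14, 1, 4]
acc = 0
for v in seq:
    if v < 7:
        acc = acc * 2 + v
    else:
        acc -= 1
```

22

v=1: <7, acc = 0*2+1 = 1
v=4: <7, acc = 1*2+4 = 6
v=13: not <7, acc = 6-1 = 5
v=14: not <7, acc = 5-1 = 4
v=1: <7, acc = 4*2+1 = 9
v=4: <7, acc = 9*2+4 = 22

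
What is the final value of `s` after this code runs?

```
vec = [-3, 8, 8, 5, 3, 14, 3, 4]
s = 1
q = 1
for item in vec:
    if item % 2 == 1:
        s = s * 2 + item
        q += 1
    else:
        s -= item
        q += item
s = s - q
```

item=-3: odd, s = 1*2+(-3) = -1; q=2
item=8: not odd, s = (-1)-8 = -9; q=10
item=8: not odd, s = (-9)-8 = -17; q=18
item=5: odd, s = (-17)*2+5 = -29; q=19
item=3: odd, s = (-29)*2+3 = -55; q=20
item=14: not odd, s = (-55)-14 = -69; q=34
item=3: odd, s = (-69)*2+3 = -135; q=35
item=4: not odd, s = (-135)-4 = -139; q=39
s-q = (-139)-39 = -178

-178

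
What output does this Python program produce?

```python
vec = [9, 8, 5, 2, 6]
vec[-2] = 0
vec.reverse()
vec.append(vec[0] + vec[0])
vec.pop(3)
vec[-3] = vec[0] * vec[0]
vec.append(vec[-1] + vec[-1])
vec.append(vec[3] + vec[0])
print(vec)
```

[6, 0, 36, 9, 12, 24, 15]

vec[-2] = 0 → [9, 8, 5, 0, 6]
reverse → [6, 0, 5, 8, 9]
append vec[0]+vec[0] = 6+6 = 12 → [6, 0, 5, 8, 9, 12]
pop(3) removes 8 → [6, 0, 5, 9, 12]
vec[-3] = vec[0]*vec[0] = 6*6 = 36 → [6, 0, 36, 9, 12]
append vec[-1]+vec[-1] = 12+12 = 24 → [6, 0, 36, 9, 12, 24]
append vec[3]+vec[0] = 9+6 = 15 → [6, 0, 36, 9, 12, 24, 15]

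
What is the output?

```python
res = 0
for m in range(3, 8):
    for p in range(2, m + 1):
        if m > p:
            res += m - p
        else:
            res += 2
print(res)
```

m=3,p=2: 3>2, res = 0+1 = 1
m=3,p=3: not 3>3, res = 1+2 = 3
m=4,p=2: 4>2, res = 3+2 = 5
m=4,p=3: 4>3, res = 5+1 = 6
m=4,p=4: not 4>4, res = 6+2 = 8
m=5,p=2: 5>2, res = 8+3 = 11
m=5,p=3: 5>3, res = 11+2 = 13
m=5,p=4: 5>4, res = 13+1 = 14
m=5,p=5: not 5>5, res = 14+2 = 16
m=6,p=2: 6>2, res = 16+4 = 20
m=6,p=3: 6>3, res = 20+3 = 23
m=6,p=4: 6>4, res = 23+2 = 25
m=6,p=5: 6>5, res = 25+1 = 26
m=6,p=6: not 6>6, res = 26+2 = 28
m=7,p=2: 7>2, res = 28+5 = 33
m=7,p=3: 7>3, res = 33+4 = 37
m=7,p=4: 7>4, res = 37+3 = 40
m=7,p=5: 7>5, res = 40+2 = 42
m=7,p=6: 7>6, res = 42+1 = 43
m=7,p=7: not 7>7, res = 43+2 = 45

45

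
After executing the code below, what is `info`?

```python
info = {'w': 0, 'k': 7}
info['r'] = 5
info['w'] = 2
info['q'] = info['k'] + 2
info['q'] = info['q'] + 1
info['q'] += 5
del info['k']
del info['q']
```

info['r'] = 5 → {'w': 0, 'k': 7, 'r': 5}
info['w'] = 2 → {'w': 2, 'k': 7, 'r': 5}
info['q'] = info['k']+2 = 9 → {'w': 2, 'k': 7, 'r': 5, 'q': 9}
info['q'] = info['q']+1 = 10 → {'w': 2, 'k': 7, 'r': 5, 'q': 10}
info['q'] = 10+5 = 15 → {'w': 2, 'k': 7, 'r': 5, 'q': 15}
del 'k' → {'w': 2, 'r': 5, 'q': 15}
del 'q' → {'w': 2, 'r': 5}

{'w': 2, 'r': 5}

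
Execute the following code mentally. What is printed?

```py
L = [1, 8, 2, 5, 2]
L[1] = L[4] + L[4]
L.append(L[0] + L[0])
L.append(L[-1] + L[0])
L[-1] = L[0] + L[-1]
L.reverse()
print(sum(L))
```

20

L[1] = L[4]+L[4] = 2+2 = 4 → [1, 4, 2, 5, 2]
append L[0]+L[0] = 1+1 = 2 → [1, 4, 2, 5, 2, 2]
append L[-1]+L[0] = 2+1 = 3 → [1, 4, 2, 5, 2, 2, 3]
L[-1] = L[0]+L[-1] = 1+3 = 4 → [1, 4, 2, 5, 2, 2, 4]
reverse → [4, 2, 2, 5, 2, 4, 1]
sum = 20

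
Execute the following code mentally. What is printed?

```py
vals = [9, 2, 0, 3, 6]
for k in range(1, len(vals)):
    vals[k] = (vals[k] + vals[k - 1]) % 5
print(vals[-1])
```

0

k=1: vals[1] = (2+9)%5 = 1 → [9, 1, 0, 3, 6]
k=2: vals[2] = (0+1)%5 = 1 → [9, 1, 1, 3, 6]
k=3: vals[3] = (3+1)%5 = 4 → [9, 1, 1, 4, 6]
k=4: vals[4] = (6+4)%5 = 0 → [9, 1, 1, 4, 0]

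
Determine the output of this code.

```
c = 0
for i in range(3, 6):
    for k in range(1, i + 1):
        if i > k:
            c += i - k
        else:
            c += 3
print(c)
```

i=3,k=1: 3>1, c = 0+2 = 2
i=3,k=2: 3>2, c = 2+1 = 3
i=3,k=3: not 3>3, c = 3+3 = 6
i=4,k=1: 4>1, c = 6+3 = 9
i=4,k=2: 4>2, c = 9+2 = 11
i=4,k=3: 4>3, c = 11+1 = 12
i=4,k=4: not 4>4, c = 12+3 = 15
i=5,k=1: 5>1, c = 15+4 = 19
i=5,k=2: 5>2, c = 19+3 = 22
i=5,k=3: 5>3, c = 22+2 = 24
i=5,k=4: 5>4, c = 24+1 = 25
i=5,k=5: not 5>5, c = 25+3 = 28

28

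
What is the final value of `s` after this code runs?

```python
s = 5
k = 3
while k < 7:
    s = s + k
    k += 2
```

13

k=3: s = 5+3 = 8
k=5: s = 8+5 = 13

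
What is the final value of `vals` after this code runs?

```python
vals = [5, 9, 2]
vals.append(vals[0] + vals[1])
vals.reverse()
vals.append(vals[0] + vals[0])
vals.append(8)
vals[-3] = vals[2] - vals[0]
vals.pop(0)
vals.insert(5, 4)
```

append vals[0]+vals[1] = 5+9 = 14 → [5, 9, 2, 14]
reverse → [14, 2, 9, 5]
append vals[0]+vals[0] = 14+14 = 28 → [14, 2, 9, 5, 28]
append 8 → [14, 2, 9, 5, 28, 8]
vals[-3] = vals[2]-vals[0] = 9-14 = -5 → [14, 2, 9, -5, 28, 8]
pop(0) removes 14 → [2, 9, -5, 28, 8]
insert 4 at 5 → [2, 9, -5, 28, 8, 4]

[2, 9, -5, 28, 8, 4]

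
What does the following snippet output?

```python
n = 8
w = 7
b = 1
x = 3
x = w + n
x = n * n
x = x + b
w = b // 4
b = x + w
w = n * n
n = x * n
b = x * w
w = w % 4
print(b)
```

4160

x = 7+8 = 15
x = 8*8 = 64
x = 64+1 = 65
w = 1//4 = 0
b = 65+0 = 65
w = 8*8 = 64
n = 65*8 = 520
b = 65*64 = 4160
w = 64%4 = 0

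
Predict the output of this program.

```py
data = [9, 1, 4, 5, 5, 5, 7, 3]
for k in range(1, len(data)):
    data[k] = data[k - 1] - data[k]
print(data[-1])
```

k=1: data[1] = 9-1 = 8 → [9, 8, 4, 5, 5, 5, 7, 3]
k=2: data[2] = 8-4 = 4 → [9, 8, 4, 5, 5, 5, 7, 3]
k=3: data[3] = 4-5 = -1 → [9, 8, 4, -1, 5, 5, 7, 3]
k=4: data[4] = (-1)-5 = -6 → [9, 8, 4, -1, -6, 5, 7, 3]
k=5: data[5] = (-6)-5 = -11 → [9, 8, 4, -1, -6, -11, 7, 3]
k=6: data[6] = (-11)-7 = -18 → [9, 8, 4, -1, -6, -11, -18, 3]
k=7: data[7] = (-18)-3 = -21 → [9, 8, 4, -1, -6, -11, -18, -21]

-21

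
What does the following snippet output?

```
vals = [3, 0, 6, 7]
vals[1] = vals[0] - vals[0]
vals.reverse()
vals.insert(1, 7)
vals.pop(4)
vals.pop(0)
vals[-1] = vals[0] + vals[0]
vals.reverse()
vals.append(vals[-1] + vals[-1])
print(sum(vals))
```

41

vals[1] = vals[0]-vals[0] = 3-3 = 0 → [3, 0, 6, 7]
reverse → [7, 6, 0, 3]
insert 7 at 1 → [7, 7, 6, 0, 3]
pop(4) removes 3 → [7, 7, 6, 0]
pop(0) removes 7 → [7, 6, 0]
vals[-1] = vals[0]+vals[0] = 7+7 = 14 → [7, 6, 14]
reverse → [14, 6, 7]
append vals[-1]+vals[-1] = 7+7 = 14 → [14, 6, 7, 14]
sum = 41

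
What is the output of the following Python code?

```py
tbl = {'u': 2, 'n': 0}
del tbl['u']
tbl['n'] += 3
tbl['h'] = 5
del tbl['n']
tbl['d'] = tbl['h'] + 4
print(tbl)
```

{'h': 5, 'd': 9}

del 'u' → {'n': 0}
tbl['n'] = 0+3 = 3 → {'n': 3}
tbl['h'] = 5 → {'n': 3, 'h': 5}
del 'n' → {'h': 5}
tbl['d'] = tbl['h']+4 = 9 → {'h': 5, 'd': 9}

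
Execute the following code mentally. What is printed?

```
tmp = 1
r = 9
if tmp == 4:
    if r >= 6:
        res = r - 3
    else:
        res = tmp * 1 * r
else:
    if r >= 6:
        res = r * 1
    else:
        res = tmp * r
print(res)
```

tmp=1, r=9
tmp == 4 is False; r >= 6 is True
→ res = r * 1 = 9

9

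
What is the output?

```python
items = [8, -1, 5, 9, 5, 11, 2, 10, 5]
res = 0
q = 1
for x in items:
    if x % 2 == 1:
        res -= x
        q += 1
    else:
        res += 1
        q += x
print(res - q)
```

x=8: not odd, res = 0+1 = 1; q=9
x=-1: odd, res = 1-(-1) = 2; q=10
x=5: odd, res = 2-5 = -3; q=11
x=9: odd, res = (-3)-9 = -12; q=12
x=5: odd, res = (-12)-5 = -17; q=13
x=11: odd, res = (-17)-11 = -28; q=14
x=2: not odd, res = (-28)+1 = -27; q=16
x=10: not odd, res = (-27)+1 = -26; q=26
x=5: odd, res = (-26)-5 = -31; q=27
res-q = (-31)-27 = -58

-58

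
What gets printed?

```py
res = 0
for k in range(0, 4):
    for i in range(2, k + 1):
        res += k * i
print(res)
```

k=2,i=2: res = 0+4 = 4
k=3,i=2: res = 4+6 = 10
k=3,i=3: res = 10+9 = 19

19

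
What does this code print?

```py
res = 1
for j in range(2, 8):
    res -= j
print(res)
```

j=2: res = 1-2 = -1
j=3: res = (-1)-3 = -4
j=4: res = (-4)-4 = -8
j=5: res = (-8)-5 = -13
j=6: res = (-13)-6 = -19
j=7: res = (-19)-7 = -26

-26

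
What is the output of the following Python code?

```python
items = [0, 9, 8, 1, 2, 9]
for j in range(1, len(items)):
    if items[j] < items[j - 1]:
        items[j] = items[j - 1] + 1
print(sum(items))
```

55

j=1: 9>=0, unchanged → [0, 9, 8, 1, 2, 9]
j=2: 8<9, items[2] = 9+1 = 10 → [0, 9, 10, 1, 2, 9]
j=3: 1<10, items[3] = 10+1 = 11 → [0, 9, 10, 11, 2, 9]
j=4: 2<11, items[4] = 11+1 = 12 → [0, 9, 10, 11, 12, 9]
j=5: 9<12, items[5] = 12+1 = 13 → [0, 9, 10, 11, 12, 13]
sum = 55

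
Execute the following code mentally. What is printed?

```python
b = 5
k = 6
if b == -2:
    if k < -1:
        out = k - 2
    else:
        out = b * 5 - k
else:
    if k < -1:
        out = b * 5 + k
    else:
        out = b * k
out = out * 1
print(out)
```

b=5, k=6
b == -2 is False; k < -1 is False
→ out = b * k = 30
out = 30*1 = 30

30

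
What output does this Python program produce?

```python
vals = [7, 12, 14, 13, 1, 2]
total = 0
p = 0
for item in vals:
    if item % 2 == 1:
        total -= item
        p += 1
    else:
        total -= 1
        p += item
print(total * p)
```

-744

item=7: odd, total = 0-7 = -7; p=1
item=12: not odd, total = (-7)-1 = -8; p=13
item=14: not odd, total = (-8)-1 = -9; p=27
item=13: odd, total = (-9)-13 = -22; p=28
item=1: odd, total = (-22)-1 = -23; p=29
item=2: not odd, total = (-23)-1 = -24; p=31
total*p = (-24)*31 = -744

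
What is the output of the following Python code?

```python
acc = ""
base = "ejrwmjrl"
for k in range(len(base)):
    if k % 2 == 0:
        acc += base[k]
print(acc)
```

ermr

k=0: add 'e' → 'e'
k=1: skip
k=2: add 'r' → 'er'
k=3: skip
k=4: add 'm' → 'erm'
k=5: skip
k=6: add 'r' → 'ermr'
k=7: skip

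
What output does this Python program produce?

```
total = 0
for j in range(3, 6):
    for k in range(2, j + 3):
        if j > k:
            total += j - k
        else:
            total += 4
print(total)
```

j=3,k=2: 3>2, total = 0+1 = 1
j=3,k=3: not 3>3, total = 1+4 = 5
j=3,k=4: not 3>4, total = 5+4 = 9
j=3,k=5: not 3>5, total = 9+4 = 13
j=4,k=2: 4>2, total = 13+2 = 15
j=4,k=3: 4>3, total = 15+1 = 16
j=4,k=4: not 4>4, total = 16+4 = 20
j=4,k=5: not 4>5, total = 20+4 = 24
j=4,k=6: not 4>6, total = 24+4 = 28
j=5,k=2: 5>2, total = 28+3 = 31
j=5,k=3: 5>3, total = 31+2 = 33
j=5,k=4: 5>4, total = 33+1 = 34
j=5,k=5: not 5>5, total = 34+4 = 38
j=5,k=6: not 5>6, total = 38+4 = 42
j=5,k=7: not 5>7, total = 42+4 = 46

46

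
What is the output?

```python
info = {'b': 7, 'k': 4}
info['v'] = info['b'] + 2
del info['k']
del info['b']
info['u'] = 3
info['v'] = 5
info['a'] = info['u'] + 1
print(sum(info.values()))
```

12

info['v'] = info['b']+2 = 9 → {'b': 7, 'k': 4, 'v': 9}
del 'k' → {'b': 7, 'v': 9}
del 'b' → {'v': 9}
info['u'] = 3 → {'v': 9, 'u': 3}
info['v'] = 5 → {'v': 5, 'u': 3}
info['a'] = info['u']+1 = 4 → {'v': 5, 'u': 3, 'a': 4}
sum of values = 12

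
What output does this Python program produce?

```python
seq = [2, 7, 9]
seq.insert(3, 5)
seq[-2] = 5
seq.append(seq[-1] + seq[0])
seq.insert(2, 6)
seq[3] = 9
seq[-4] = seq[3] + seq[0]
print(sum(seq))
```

41

insert 5 at 3 → [2, 7, 9, 5]
seq[-2] = 5 → [2, 7, 5, 5]
append seq[-1]+seq[0] = 5+2 = 7 → [2, 7, 5, 5, 7]
insert 6 at 2 → [2, 7, 6, 5, 5, 7]
seq[3] = 9 → [2, 7, 6, 9, 5, 7]
seq[-4] = seq[3]+seq[0] = 9+2 = 11 → [2, 7, 11, 9, 5, 7]
sum = 41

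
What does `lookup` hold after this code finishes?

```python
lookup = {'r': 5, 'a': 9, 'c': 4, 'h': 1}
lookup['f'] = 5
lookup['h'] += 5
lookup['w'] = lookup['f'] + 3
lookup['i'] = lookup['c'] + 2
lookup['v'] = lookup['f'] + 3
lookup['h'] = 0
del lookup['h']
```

{'r': 5, 'a': 9, 'c': 4, 'f': 5, 'w': 8, 'i': 6, 'v': 8}

lookup['f'] = 5 → {'r': 5, 'a': 9, 'c': 4, 'h': 1, 'f': 5}
lookup['h'] = 1+5 = 6 → {'r': 5, 'a': 9, 'c': 4, 'h': 6, 'f': 5}
lookup['w'] = lookup['f']+3 = 8 → {'r': 5, 'a': 9, 'c': 4, 'h': 6, 'f': 5, 'w': 8}
lookup['i'] = lookup['c']+2 = 6 → {'r': 5, 'a': 9, 'c': 4, 'h': 6, 'f': 5, 'w': 8, 'i': 6}
lookup['v'] = lookup['f']+3 = 8 → {'r': 5, 'a': 9, 'c': 4, 'h': 6, 'f': 5, 'w': 8, 'i': 6, 'v': 8}
lookup['h'] = 0 → {'r': 5, 'a': 9, 'c': 4, 'h': 0, 'f': 5, 'w': 8, 'i': 6, 'v': 8}
del 'h' → {'r': 5, 'a': 9, 'c': 4, 'f': 5, 'w': 8, 'i': 6, 'v': 8}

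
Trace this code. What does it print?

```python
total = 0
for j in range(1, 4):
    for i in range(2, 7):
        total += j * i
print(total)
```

j=1,i=2: total = 0+2 = 2
j=1,i=3: total = 2+3 = 5
j=1,i=4: total = 5+4 = 9
j=1,i=5: total = 9+5 = 14
j=1,i=6: total = 14+6 = 20
j=2,i=2: total = 20+4 = 24
j=2,i=3: total = 24+6 = 30
j=2,i=4: total = 30+8 = 38
j=2,i=5: total = 38+10 = 48
j=2,i=6: total = 48+12 = 60
j=3,i=2: total = 60+6 = 66
j=3,i=3: total = 66+9 = 75
j=3,i=4: total = 75+12 = 87
j=3,i=5: total = 87+15 = 102
j=3,i=6: total = 102+18 = 120

120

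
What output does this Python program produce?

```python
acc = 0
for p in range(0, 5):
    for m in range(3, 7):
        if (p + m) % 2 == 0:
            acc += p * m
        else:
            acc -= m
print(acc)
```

p=0,m=3: odd sum, acc = 0-3 = -3
p=0,m=4: even sum, acc = (-3)+0 = -3
p=0,m=5: odd sum, acc = (-3)-5 = -8
p=0,m=6: even sum, acc = (-8)+0 = -8
p=1,m=3: even sum, acc = (-8)+3 = -5
p=1,m=4: odd sum, acc = (-5)-4 = -9
p=1,m=5: even sum, acc = (-9)+5 = -4
p=1,m=6: odd sum, acc = (-4)-6 = -10
p=2,m=3: odd sum, acc = (-10)-3 = -13
p=2,m=4: even sum, acc = (-13)+8 = -5
p=2,m=5: odd sum, acc = (-5)-5 = -10
p=2,m=6: even sum, acc = (-10)+12 = 2
p=3,m=3: even sum, acc = 2+9 = 11
p=3,m=4: odd sum, acc = 11-4 = 7
p=3,m=5: even sum, acc = 7+15 = 22
p=3,m=6: odd sum, acc = 22-6 = 16
p=4,m=3: odd sum, acc = 16-3 = 13
p=4,m=4: even sum, acc = 13+16 = 29
p=4,m=5: odd sum, acc = 29-5 = 24
p=4,m=6: even sum, acc = 24+24 = 48

48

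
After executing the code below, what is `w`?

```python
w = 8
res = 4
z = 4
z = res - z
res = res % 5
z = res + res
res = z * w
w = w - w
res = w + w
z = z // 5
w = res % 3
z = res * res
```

0

z = 4-4 = 0
res = 4%5 = 4
z = 4+4 = 8
res = 8*8 = 64
w = 8-8 = 0
res = 0+0 = 0
z = 8//5 = 1
w = 0%3 = 0
z = 0*0 = 0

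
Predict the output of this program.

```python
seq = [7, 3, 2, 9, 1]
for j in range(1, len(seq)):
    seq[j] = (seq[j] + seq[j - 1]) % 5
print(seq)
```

j=1: seq[1] = (3+7)%5 = 0 → [7, 0, 2, 9, 1]
j=2: seq[2] = (2+0)%5 = 2 → [7, 0, 2, 9, 1]
j=3: seq[3] = (9+2)%5 = 1 → [7, 0, 2, 1, 1]
j=4: seq[4] = (1+1)%5 = 2 → [7, 0, 2, 1, 2]

[7, 0, 2, 1, 2]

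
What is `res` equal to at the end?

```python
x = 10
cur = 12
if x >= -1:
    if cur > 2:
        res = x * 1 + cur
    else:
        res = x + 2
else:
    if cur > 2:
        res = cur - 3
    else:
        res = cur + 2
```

x=10, cur=12
x >= -1 is True; cur > 2 is True
→ res = x * 1 + cur = 22

22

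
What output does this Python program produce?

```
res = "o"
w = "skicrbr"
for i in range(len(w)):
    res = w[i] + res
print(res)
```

i=0: prepend 's' → 'so'
i=1: prepend 'k' → 'kso'
i=2: prepend 'i' → 'ikso'
i=3: prepend 'c' → 'cikso'
i=4: prepend 'r' → 'rcikso'
i=5: prepend 'b' → 'brcikso'
i=6: prepend 'r' → 'rbrcikso'

rbrcikso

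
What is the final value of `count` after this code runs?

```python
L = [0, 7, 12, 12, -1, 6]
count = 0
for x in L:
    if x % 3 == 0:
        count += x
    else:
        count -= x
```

24

x=0: %3==0, count = 0+0 = 0
x=7: not %3==0, count = 0-7 = -7
x=12: %3==0, count = (-7)+12 = 5
x=12: %3==0, count = 5+12 = 17
x=-1: not %3==0, count = 17-(-1) = 18
x=6: %3==0, count = 18+6 = 24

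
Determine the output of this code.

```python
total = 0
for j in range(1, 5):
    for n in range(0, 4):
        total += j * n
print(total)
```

j=1,n=0: total = 0+0 = 0
j=1,n=1: total = 0+1 = 1
j=1,n=2: total = 1+2 = 3
j=1,n=3: total = 3+3 = 6
j=2,n=0: total = 6+0 = 6
j=2,n=1: total = 6+2 = 8
j=2,n=2: total = 8+4 = 12
j=2,n=3: total = 12+6 = 18
j=3,n=0: total = 18+0 = 18
j=3,n=1: total = 18+3 = 21
j=3,n=2: total = 21+6 = 27
j=3,n=3: total = 27+9 = 36
j=4,n=0: total = 36+0 = 36
j=4,n=1: total = 36+4 = 40
j=4,n=2: total = 40+8 = 48
j=4,n=3: total = 48+12 = 60

60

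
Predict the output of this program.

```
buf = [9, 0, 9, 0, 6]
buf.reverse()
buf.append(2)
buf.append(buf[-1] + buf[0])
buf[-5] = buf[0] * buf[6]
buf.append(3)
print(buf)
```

reverse → [6, 0, 9, 0, 9]
append 2 → [6, 0, 9, 0, 9, 2]
append buf[-1]+buf[0] = 2+6 = 8 → [6, 0, 9, 0, 9, 2, 8]
buf[-5] = buf[0]*buf[6] = 6*8 = 48 → [6, 0, 48, 0, 9, 2, 8]
append 3 → [6, 0, 48, 0, 9, 2, 8, 3]

[6, 0, 48, 0, 9, 2, 8, 3]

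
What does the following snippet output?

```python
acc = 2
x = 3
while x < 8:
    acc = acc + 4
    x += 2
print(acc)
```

14

x=3: acc = 2+4 = 6
x=5: acc = 6+4 = 10
x=7: acc = 10+4 = 14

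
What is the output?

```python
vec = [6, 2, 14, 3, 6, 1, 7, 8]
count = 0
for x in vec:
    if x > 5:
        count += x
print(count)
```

41

x=6: >5, count = 0+6 = 6
x=2: not >5
x=14: >5, count = 6+14 = 20
x=3: not >5
x=6: >5, count = 20+6 = 26
x=1: not >5
x=7: >5, count = 26+7 = 33
x=8: >5, count = 33+8 = 41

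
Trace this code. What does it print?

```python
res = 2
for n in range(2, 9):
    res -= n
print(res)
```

n=2: res = 2-2 = 0
n=3: res = 0-3 = -3
n=4: res = (-3)-4 = -7
n=5: res = (-7)-5 = -12
n=6: res = (-12)-6 = -18
n=7: res = (-18)-7 = -25
n=8: res = (-25)-8 = -33

-33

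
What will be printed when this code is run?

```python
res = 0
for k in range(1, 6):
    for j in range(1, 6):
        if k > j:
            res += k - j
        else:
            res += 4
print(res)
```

k=1,j=1: not 1>1, res = 0+4 = 4
k=1,j=2: not 1>2, res = 4+4 = 8
k=1,j=3: not 1>3, res = 8+4 = 12
k=1,j=4: not 1>4, res = 12+4 = 16
k=1,j=5: not 1>5, res = 16+4 = 20
k=2,j=1: 2>1, res = 20+1 = 21
k=2,j=2: not 2>2, res = 21+4 = 25
k=2,j=3: not 2>3, res = 25+4 = 29
k=2,j=4: not 2>4, res = 29+4 = 33
k=2,j=5: not 2>5, res = 33+4 = 37
k=3,j=1: 3>1, res = 37+2 = 39
k=3,j=2: 3>2, res = 39+1 = 40
k=3,j=3: not 3>3, res = 40+4 = 44
k=3,j=4: not 3>4, res = 44+4 = 48
k=3,j=5: not 3>5, res = 48+4 = 52
k=4,j=1: 4>1, res = 52+3 = 55
k=4,j=2: 4>2, res = 55+2 = 57
k=4,j=3: 4>3, res = 57+1 = 58
k=4,j=4: not 4>4, res = 58+4 = 62
k=4,j=5: not 4>5, res = 62+4 = 66
k=5,j=1: 5>1, res = 66+4 = 70
k=5,j=2: 5>2, res = 70+3 = 73
k=5,j=3: 5>3, res = 73+2 = 75
k=5,j=4: 5>4, res = 75+1 = 76
k=5,j=5: not 5>5, res = 76+4 = 80

80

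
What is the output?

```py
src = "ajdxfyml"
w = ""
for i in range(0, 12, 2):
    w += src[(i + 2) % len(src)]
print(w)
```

dfmadf

i=0: add src[2]='d' → 'd'
i=2: add src[4]='f' → 'df'
i=4: add src[6]='m' → 'dfm'
i=6: add src[0]='a' → 'dfma'
i=8: add src[2]='d' → 'dfmad'
i=10: add src[4]='f' → 'dfmadf'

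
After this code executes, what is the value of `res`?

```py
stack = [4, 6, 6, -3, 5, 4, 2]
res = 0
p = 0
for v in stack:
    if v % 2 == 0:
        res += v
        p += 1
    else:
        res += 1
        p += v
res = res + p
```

31

v=4: even, res = 0+4 = 4; p=1
v=6: even, res = 4+6 = 10; p=2
v=6: even, res = 10+6 = 16; p=3
v=-3: not even, res = 16+1 = 17; p=0
v=5: not even, res = 17+1 = 18; p=5
v=4: even, res = 18+4 = 22; p=6
v=2: even, res = 22+2 = 24; p=7
res+p = 24+7 = 31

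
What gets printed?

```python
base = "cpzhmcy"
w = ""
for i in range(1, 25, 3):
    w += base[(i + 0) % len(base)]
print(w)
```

i=1: add base[1]='p' → 'p'
i=4: add base[4]='m' → 'pm'
i=7: add base[0]='c' → 'pmc'
i=10: add base[3]='h' → 'pmch'
i=13: add base[6]='y' → 'pmchy'
i=16: add base[2]='z' → 'pmchyz'
i=19: add base[5]='c' → 'pmchyzc'
i=22: add base[1]='p' → 'pmchyzcp'

pmchyzcp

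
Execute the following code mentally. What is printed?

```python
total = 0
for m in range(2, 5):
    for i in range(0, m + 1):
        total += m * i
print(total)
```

m=2,i=0: total = 0+0 = 0
m=2,i=1: total = 0+2 = 2
m=2,i=2: total = 2+4 = 6
m=3,i=0: total = 6+0 = 6
m=3,i=1: total = 6+3 = 9
m=3,i=2: total = 9+6 = 15
m=3,i=3: total = 15+9 = 24
m=4,i=0: total = 24+0 = 24
m=4,i=1: total = 24+4 = 28
m=4,i=2: total = 28+8 = 36
m=4,i=3: total = 36+12 = 48
m=4,i=4: total = 48+16 = 64

64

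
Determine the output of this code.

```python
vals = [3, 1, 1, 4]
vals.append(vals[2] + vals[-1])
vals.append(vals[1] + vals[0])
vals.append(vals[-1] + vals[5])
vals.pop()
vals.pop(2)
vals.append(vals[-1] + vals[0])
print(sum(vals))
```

append vals[2]+vals[-1] = 1+4 = 5 → [3, 1, 1, 4, 5]
append vals[1]+vals[0] = 1+3 = 4 → [3, 1, 1, 4, 5, 4]
append vals[-1]+vals[5] = 4+4 = 8 → [3, 1, 1, 4, 5, 4, 8]
pop() removes 8 → [3, 1, 1, 4, 5, 4]
pop(2) removes 1 → [3, 1, 4, 5, 4]
append vals[-1]+vals[0] = 4+3 = 7 → [3, 1, 4, 5, 4, 7]
sum = 24

24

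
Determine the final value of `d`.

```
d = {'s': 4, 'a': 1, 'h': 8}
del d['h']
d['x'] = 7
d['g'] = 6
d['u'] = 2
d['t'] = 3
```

{'s': 4, 'a': 1, 'x': 7, 'g': 6, 'u': 2, 't': 3}

del 'h' → {'s': 4, 'a': 1}
d['x'] = 7 → {'s': 4, 'a': 1, 'x': 7}
d['g'] = 6 → {'s': 4, 'a': 1, 'x': 7, 'g': 6}
d['u'] = 2 → {'s': 4, 'a': 1, 'x': 7, 'g': 6, 'u': 2}
d['t'] = 3 → {'s': 4, 'a': 1, 'x': 7, 'g': 6, 'u': 2, 't': 3}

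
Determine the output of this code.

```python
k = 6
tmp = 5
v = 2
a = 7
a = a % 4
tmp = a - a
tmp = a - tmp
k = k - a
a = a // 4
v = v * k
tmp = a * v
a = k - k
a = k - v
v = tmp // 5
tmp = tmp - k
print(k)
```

3

a = 7%4 = 3
tmp = 3-3 = 0
tmp = 3-0 = 3
k = 6-3 = 3
a = 3//4 = 0
v = 2*3 = 6
tmp = 0*6 = 0
a = 3-3 = 0
a = 3-6 = -3
v = 0//5 = 0
tmp = 0-3 = -3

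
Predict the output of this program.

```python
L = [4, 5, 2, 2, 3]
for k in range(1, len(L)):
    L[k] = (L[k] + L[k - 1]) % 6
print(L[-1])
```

k=1: L[1] = (5+4)%6 = 3 → [4, 3, 2, 2, 3]
k=2: L[2] = (2+3)%6 = 5 → [4, 3, 5, 2, 3]
k=3: L[3] = (2+5)%6 = 1 → [4, 3, 5, 1, 3]
k=4: L[4] = (3+1)%6 = 4 → [4, 3, 5, 1, 4]

4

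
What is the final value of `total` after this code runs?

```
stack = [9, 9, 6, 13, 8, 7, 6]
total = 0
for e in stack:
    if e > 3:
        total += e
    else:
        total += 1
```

e=9: >3, total = 0+9 = 9
e=9: >3, total = 9+9 = 18
e=6: >3, total = 18+6 = 24
e=13: >3, total = 24+13 = 37
e=8: >3, total = 37+8 = 45
e=7: >3, total = 45+7 = 52
e=6: >3, total = 52+6 = 58

58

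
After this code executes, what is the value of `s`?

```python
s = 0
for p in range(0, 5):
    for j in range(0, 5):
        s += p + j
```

100

p=0,j=0: s = 0+0 = 0
p=0,j=1: s = 0+1 = 1
p=0,j=2: s = 1+2 = 3
p=0,j=3: s = 3+3 = 6
p=0,j=4: s = 6+4 = 10
p=1,j=0: s = 10+1 = 11
p=1,j=1: s = 11+2 = 13
p=1,j=2: s = 13+3 = 16
p=1,j=3: s = 16+4 = 20
p=1,j=4: s = 20+5 = 25
p=2,j=0: s = 25+2 = 27
p=2,j=1: s = 27+3 = 30
p=2,j=2: s = 30+4 = 34
p=2,j=3: s = 34+5 = 39
p=2,j=4: s = 39+6 = 45
p=3,j=0: s = 45+3 = 48
p=3,j=1: s = 48+4 = 52
p=3,j=2: s = 52+5 = 57
p=3,j=3: s = 57+6 = 63
p=3,j=4: s = 63+7 = 70
p=4,j=0: s = 70+4 = 74
p=4,j=1: s = 74+5 = 79
p=4,j=2: s = 79+6 = 85
p=4,j=3: s = 85+7 = 92
p=4,j=4: s = 92+8 = 100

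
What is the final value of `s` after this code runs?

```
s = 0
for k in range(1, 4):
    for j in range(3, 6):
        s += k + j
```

54

k=1,j=3: s = 0+4 = 4
k=1,j=4: s = 4+5 = 9
k=1,j=5: s = 9+6 = 15
k=2,j=3: s = 15+5 = 20
k=2,j=4: s = 20+6 = 26
k=2,j=5: s = 26+7 = 33
k=3,j=3: s = 33+6 = 39
k=3,j=4: s = 39+7 = 46
k=3,j=5: s = 46+8 = 54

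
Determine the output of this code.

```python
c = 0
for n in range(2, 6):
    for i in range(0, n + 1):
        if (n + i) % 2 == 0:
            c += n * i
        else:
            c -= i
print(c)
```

n=2,i=0: even sum, c = 0+0 = 0
n=2,i=1: odd sum, c = 0-1 = -1
n=2,i=2: even sum, c = (-1)+4 = 3
n=3,i=0: odd sum, c = 3-0 = 3
n=3,i=1: even sum, c = 3+3 = 6
n=3,i=2: odd sum, c = 6-2 = 4
n=3,i=3: even sum, c = 4+9 = 13
n=4,i=0: even sum, c = 13+0 = 13
n=4,i=1: odd sum, c = 13-1 = 12
n=4,i=2: even sum, c = 12+8 = 20
n=4,i=3: odd sum, c = 20-3 = 17
n=4,i=4: even sum, c = 17+16 = 33
n=5,i=0: odd sum, c = 33-0 = 33
n=5,i=1: even sum, c = 33+5 = 38
n=5,i=2: odd sum, c = 38-2 = 36
n=5,i=3: even sum, c = 36+15 = 51
n=5,i=4: odd sum, c = 51-4 = 47
n=5,i=5: even sum, c = 47+25 = 72

72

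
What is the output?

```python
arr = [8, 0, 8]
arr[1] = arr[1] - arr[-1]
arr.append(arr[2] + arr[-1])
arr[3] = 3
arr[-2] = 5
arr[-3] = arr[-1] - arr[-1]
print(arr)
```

arr[1] = arr[1]-arr[-1] = 0-8 = -8 → [8, -8, 8]
append arr[2]+arr[-1] = 8+8 = 16 → [8, -8, 8, 16]
arr[3] = 3 → [8, -8, 8, 3]
arr[-2] = 5 → [8, -8, 5, 3]
arr[-3] = arr[-1]-arr[-1] = 3-3 = 0 → [8, 0, 5, 3]

[8, 0, 5, 3]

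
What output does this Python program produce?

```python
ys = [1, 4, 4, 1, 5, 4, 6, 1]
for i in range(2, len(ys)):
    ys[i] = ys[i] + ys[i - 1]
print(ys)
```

[1, 4, 8, 9, 14, 18, 24, 25]

i=2: ys[2] = 4+4 = 8 → [1, 4, 8, 1, 5, 4, 6, 1]
i=3: ys[3] = 1+8 = 9 → [1, 4, 8, 9, 5, 4, 6, 1]
i=4: ys[4] = 5+9 = 14 → [1, 4, 8, 9, 14, 4, 6, 1]
i=5: ys[5] = 4+14 = 18 → [1, 4, 8, 9, 14, 18, 6, 1]
i=6: ys[6] = 6+18 = 24 → [1, 4, 8, 9, 14, 18, 24, 1]
i=7: ys[7] = 1+24 = 25 → [1, 4, 8, 9, 14, 18, 24, 25]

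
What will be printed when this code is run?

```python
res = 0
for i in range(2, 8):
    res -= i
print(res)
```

i=2: res = 0-2 = -2
i=3: res = (-2)-3 = -5
i=4: res = (-5)-4 = -9
i=5: res = (-9)-5 = -14
i=6: res = (-14)-6 = -20
i=7: res = (-20)-7 = -27

-27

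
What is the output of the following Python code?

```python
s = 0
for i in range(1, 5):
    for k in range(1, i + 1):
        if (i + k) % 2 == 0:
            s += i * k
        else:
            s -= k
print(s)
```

i=1,k=1: even sum, s = 0+1 = 1
i=2,k=1: odd sum, s = 1-1 = 0
i=2,k=2: even sum, s = 0+4 = 4
i=3,k=1: even sum, s = 4+3 = 7
i=3,k=2: odd sum, s = 7-2 = 5
i=3,k=3: even sum, s = 5+9 = 14
i=4,k=1: odd sum, s = 14-1 = 13
i=4,k=2: even sum, s = 13+8 = 21
i=4,k=3: odd sum, s = 21-3 = 18
i=4,k=4: even sum, s = 18+16 = 34

34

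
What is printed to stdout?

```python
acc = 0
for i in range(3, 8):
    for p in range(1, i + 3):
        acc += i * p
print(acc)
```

i=3,p=1: acc = 0+3 = 3
i=3,p=2: acc = 3+6 = 9
i=3,p=3: acc = 9+9 = 18
i=3,p=4: acc = 18+12 = 30
i=3,p=5: acc = 30+15 = 45
i=4,p=1: acc = 45+4 = 49
i=4,p=2: acc = 49+8 = 57
i=4,p=3: acc = 57+12 = 69
i=4,p=4: acc = 69+16 = 85
i=4,p=5: acc = 85+20 = 105
i=4,p=6: acc = 105+24 = 129
i=5,p=1: acc = 129+5 = 134
i=5,p=2: acc = 134+10 = 144
i=5,p=3: acc = 144+15 = 159
i=5,p=4: acc = 159+20 = 179
i=5,p=5: acc = 179+25 = 204
i=5,p=6: acc = 204+30 = 234
i=5,p=7: acc = 234+35 = 269
i=6,p=1: acc = 269+6 = 275
i=6,p=2: acc = 275+12 = 287
i=6,p=3: acc = 287+18 = 305
i=6,p=4: acc = 305+24 = 329
i=6,p=5: acc = 329+30 = 359
i=6,p=6: acc = 359+36 = 395
i=6,p=7: acc = 395+42 = 437
i=6,p=8: acc = 437+48 = 485
i=7,p=1: acc = 485+7 = 492
i=7,p=2: acc = 492+14 = 506
i=7,p=3: acc = 506+21 = 527
i=7,p=4: acc = 527+28 = 555
i=7,p=5: acc = 555+35 = 590
i=7,p=6: acc = 590+42 = 632
i=7,p=7: acc = 632+49 = 681
i=7,p=8: acc = 681+56 = 737
i=7,p=9: acc = 737+63 = 800

800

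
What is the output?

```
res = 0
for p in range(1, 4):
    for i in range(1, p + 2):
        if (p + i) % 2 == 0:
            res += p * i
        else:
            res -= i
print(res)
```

p=1,i=1: even sum, res = 0+1 = 1
p=1,i=2: odd sum, res = 1-2 = -1
p=2,i=1: odd sum, res = (-1)-1 = -2
p=2,i=2: even sum, res = (-2)+4 = 2
p=2,i=3: odd sum, res = 2-3 = -1
p=3,i=1: even sum, res = (-1)+3 = 2
p=3,i=2: odd sum, res = 2-2 = 0
p=3,i=3: even sum, res = 0+9 = 9
p=3,i=4: odd sum, res = 9-4 = 5

5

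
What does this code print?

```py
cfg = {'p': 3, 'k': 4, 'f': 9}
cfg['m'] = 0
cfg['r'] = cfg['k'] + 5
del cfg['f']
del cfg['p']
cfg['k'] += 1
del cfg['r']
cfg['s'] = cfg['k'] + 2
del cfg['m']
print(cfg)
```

{'k': 5, 's': 7}

cfg['m'] = 0 → {'p': 3, 'k': 4, 'f': 9, 'm': 0}
cfg['r'] = cfg['k']+5 = 9 → {'p': 3, 'k': 4, 'f': 9, 'm': 0, 'r': 9}
del 'f' → {'p': 3, 'k': 4, 'm': 0, 'r': 9}
del 'p' → {'k': 4, 'm': 0, 'r': 9}
cfg['k'] = 4+1 = 5 → {'k': 5, 'm': 0, 'r': 9}
del 'r' → {'k': 5, 'm': 0}
cfg['s'] = cfg['k']+2 = 7 → {'k': 5, 'm': 0, 's': 7}
del 'm' → {'k': 5, 's': 7}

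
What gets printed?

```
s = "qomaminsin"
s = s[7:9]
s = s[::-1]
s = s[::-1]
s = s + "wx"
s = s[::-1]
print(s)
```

slice [7:9] → 'si'
reverse → 'is'
reverse → 'si'
+ 'wx' → 'siwx'
reverse → 'xwis'

xwis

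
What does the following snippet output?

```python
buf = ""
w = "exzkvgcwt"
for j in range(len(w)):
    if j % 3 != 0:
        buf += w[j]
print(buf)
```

xzvgwt

j=0: skip
j=1: add 'x' → 'x'
j=2: add 'z' → 'xz'
j=3: skip
j=4: add 'v' → 'xzv'
j=5: add 'g' → 'xzvg'
j=6: skip
j=7: add 'w' → 'xzvgw'
j=8: add 't' → 'xzvgwt'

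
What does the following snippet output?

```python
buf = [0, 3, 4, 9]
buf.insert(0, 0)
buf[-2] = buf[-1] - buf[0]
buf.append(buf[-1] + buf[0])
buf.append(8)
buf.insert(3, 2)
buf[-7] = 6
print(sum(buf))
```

46

insert 0 at 0 → [0, 0, 3, 4, 9]
buf[-2] = buf[-1]-buf[0] = 9-0 = 9 → [0, 0, 3, 9, 9]
append buf[-1]+buf[0] = 9+0 = 9 → [0, 0, 3, 9, 9, 9]
append 8 → [0, 0, 3, 9, 9, 9, 8]
insert 2 at 3 → [0, 0, 3, 2, 9, 9, 9, 8]
buf[-7] = 6 → [0, 6, 3, 2, 9, 9, 9, 8]
sum = 46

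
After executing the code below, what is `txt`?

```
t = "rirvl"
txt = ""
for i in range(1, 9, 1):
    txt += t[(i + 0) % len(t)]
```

'irvlrirv'

i=1: add t[1]='i' → 'i'
i=2: add t[2]='r' → 'ir'
i=3: add t[3]='v' → 'irv'
i=4: add t[4]='l' → 'irvl'
i=5: add t[0]='r' → 'irvlr'
i=6: add t[1]='i' → 'irvlri'
i=7: add t[2]='r' → 'irvlrir'
i=8: add t[3]='v' → 'irvlrirv'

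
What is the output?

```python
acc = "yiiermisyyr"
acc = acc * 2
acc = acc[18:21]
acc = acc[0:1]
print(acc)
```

s

repeat ×2 → 'yiiermisyyryiiermisyyr'
slice [18:21] → 'syy'
slice [0:1] → 's'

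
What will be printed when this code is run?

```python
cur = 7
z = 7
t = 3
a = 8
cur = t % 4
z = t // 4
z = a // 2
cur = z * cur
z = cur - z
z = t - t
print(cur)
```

12

cur = 3%4 = 3
z = 3//4 = 0
z = 8//2 = 4
cur = 4*3 = 12
z = 12-4 = 8
z = 3-3 = 0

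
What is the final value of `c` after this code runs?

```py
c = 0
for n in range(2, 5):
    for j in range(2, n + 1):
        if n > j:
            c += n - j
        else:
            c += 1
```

n=2,j=2: not 2>2, c = 0+1 = 1
n=3,j=2: 3>2, c = 1+1 = 2
n=3,j=3: not 3>3, c = 2+1 = 3
n=4,j=2: 4>2, c = 3+2 = 5
n=4,j=3: 4>3, c = 5+1 = 6
n=4,j=4: not 4>4, c = 6+1 = 7

7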